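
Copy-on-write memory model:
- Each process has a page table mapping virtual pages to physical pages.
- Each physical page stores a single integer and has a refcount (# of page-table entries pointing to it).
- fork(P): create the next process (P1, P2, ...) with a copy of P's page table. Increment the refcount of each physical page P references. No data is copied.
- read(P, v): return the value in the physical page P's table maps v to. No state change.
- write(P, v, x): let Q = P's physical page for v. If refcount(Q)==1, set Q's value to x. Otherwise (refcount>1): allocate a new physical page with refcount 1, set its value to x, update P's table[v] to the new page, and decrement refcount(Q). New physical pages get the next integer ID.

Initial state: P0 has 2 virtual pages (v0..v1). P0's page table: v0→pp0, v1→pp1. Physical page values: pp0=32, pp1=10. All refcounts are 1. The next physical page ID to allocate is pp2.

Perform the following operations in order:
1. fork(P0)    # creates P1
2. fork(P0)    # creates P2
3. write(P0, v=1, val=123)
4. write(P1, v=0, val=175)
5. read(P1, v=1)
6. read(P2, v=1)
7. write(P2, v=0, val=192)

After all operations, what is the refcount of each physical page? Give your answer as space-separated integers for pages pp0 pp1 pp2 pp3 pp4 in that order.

Answer: 1 2 1 1 1

Derivation:
Op 1: fork(P0) -> P1. 2 ppages; refcounts: pp0:2 pp1:2
Op 2: fork(P0) -> P2. 2 ppages; refcounts: pp0:3 pp1:3
Op 3: write(P0, v1, 123). refcount(pp1)=3>1 -> COPY to pp2. 3 ppages; refcounts: pp0:3 pp1:2 pp2:1
Op 4: write(P1, v0, 175). refcount(pp0)=3>1 -> COPY to pp3. 4 ppages; refcounts: pp0:2 pp1:2 pp2:1 pp3:1
Op 5: read(P1, v1) -> 10. No state change.
Op 6: read(P2, v1) -> 10. No state change.
Op 7: write(P2, v0, 192). refcount(pp0)=2>1 -> COPY to pp4. 5 ppages; refcounts: pp0:1 pp1:2 pp2:1 pp3:1 pp4:1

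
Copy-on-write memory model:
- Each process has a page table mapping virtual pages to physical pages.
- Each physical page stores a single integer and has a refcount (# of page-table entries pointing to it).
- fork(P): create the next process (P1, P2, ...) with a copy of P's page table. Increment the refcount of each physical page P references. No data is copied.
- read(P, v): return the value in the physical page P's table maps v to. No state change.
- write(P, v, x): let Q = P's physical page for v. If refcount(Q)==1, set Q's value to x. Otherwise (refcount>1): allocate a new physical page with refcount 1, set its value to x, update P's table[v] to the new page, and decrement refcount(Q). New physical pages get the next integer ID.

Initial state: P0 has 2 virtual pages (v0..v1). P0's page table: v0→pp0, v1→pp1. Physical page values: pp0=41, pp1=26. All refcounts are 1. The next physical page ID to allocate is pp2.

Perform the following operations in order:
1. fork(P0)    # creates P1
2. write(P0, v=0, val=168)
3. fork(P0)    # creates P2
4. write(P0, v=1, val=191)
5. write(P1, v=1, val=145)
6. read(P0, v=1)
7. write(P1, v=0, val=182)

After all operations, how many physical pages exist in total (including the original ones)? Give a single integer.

Answer: 5

Derivation:
Op 1: fork(P0) -> P1. 2 ppages; refcounts: pp0:2 pp1:2
Op 2: write(P0, v0, 168). refcount(pp0)=2>1 -> COPY to pp2. 3 ppages; refcounts: pp0:1 pp1:2 pp2:1
Op 3: fork(P0) -> P2. 3 ppages; refcounts: pp0:1 pp1:3 pp2:2
Op 4: write(P0, v1, 191). refcount(pp1)=3>1 -> COPY to pp3. 4 ppages; refcounts: pp0:1 pp1:2 pp2:2 pp3:1
Op 5: write(P1, v1, 145). refcount(pp1)=2>1 -> COPY to pp4. 5 ppages; refcounts: pp0:1 pp1:1 pp2:2 pp3:1 pp4:1
Op 6: read(P0, v1) -> 191. No state change.
Op 7: write(P1, v0, 182). refcount(pp0)=1 -> write in place. 5 ppages; refcounts: pp0:1 pp1:1 pp2:2 pp3:1 pp4:1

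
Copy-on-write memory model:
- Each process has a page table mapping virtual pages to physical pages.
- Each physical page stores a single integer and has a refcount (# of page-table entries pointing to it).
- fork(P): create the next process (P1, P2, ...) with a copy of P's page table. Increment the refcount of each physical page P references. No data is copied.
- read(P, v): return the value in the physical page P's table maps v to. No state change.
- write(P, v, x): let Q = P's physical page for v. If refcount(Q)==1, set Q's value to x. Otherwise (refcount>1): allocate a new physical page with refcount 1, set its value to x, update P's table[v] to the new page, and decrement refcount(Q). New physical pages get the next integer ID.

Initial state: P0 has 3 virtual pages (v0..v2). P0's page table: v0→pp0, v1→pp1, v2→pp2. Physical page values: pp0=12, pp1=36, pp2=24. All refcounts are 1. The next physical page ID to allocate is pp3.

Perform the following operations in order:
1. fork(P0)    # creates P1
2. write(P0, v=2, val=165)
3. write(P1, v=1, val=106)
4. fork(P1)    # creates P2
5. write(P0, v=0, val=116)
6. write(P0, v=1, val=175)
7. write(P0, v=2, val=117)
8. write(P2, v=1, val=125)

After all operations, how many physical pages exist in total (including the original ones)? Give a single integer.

Op 1: fork(P0) -> P1. 3 ppages; refcounts: pp0:2 pp1:2 pp2:2
Op 2: write(P0, v2, 165). refcount(pp2)=2>1 -> COPY to pp3. 4 ppages; refcounts: pp0:2 pp1:2 pp2:1 pp3:1
Op 3: write(P1, v1, 106). refcount(pp1)=2>1 -> COPY to pp4. 5 ppages; refcounts: pp0:2 pp1:1 pp2:1 pp3:1 pp4:1
Op 4: fork(P1) -> P2. 5 ppages; refcounts: pp0:3 pp1:1 pp2:2 pp3:1 pp4:2
Op 5: write(P0, v0, 116). refcount(pp0)=3>1 -> COPY to pp5. 6 ppages; refcounts: pp0:2 pp1:1 pp2:2 pp3:1 pp4:2 pp5:1
Op 6: write(P0, v1, 175). refcount(pp1)=1 -> write in place. 6 ppages; refcounts: pp0:2 pp1:1 pp2:2 pp3:1 pp4:2 pp5:1
Op 7: write(P0, v2, 117). refcount(pp3)=1 -> write in place. 6 ppages; refcounts: pp0:2 pp1:1 pp2:2 pp3:1 pp4:2 pp5:1
Op 8: write(P2, v1, 125). refcount(pp4)=2>1 -> COPY to pp6. 7 ppages; refcounts: pp0:2 pp1:1 pp2:2 pp3:1 pp4:1 pp5:1 pp6:1

Answer: 7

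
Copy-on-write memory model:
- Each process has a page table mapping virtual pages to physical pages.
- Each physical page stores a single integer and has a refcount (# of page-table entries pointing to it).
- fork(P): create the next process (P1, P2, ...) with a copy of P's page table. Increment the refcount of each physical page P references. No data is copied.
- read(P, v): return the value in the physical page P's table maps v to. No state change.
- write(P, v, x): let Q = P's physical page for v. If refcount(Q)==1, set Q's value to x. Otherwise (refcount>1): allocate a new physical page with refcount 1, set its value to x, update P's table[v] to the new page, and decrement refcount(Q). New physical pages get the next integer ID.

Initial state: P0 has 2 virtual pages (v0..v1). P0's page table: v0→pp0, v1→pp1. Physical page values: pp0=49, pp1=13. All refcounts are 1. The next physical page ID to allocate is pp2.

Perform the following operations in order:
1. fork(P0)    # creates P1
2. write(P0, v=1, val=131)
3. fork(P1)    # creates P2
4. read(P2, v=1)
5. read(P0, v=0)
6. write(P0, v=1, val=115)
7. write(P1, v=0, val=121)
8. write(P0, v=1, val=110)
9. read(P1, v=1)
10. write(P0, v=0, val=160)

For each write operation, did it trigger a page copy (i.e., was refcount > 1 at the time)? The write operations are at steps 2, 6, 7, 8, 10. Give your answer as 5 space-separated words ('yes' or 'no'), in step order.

Op 1: fork(P0) -> P1. 2 ppages; refcounts: pp0:2 pp1:2
Op 2: write(P0, v1, 131). refcount(pp1)=2>1 -> COPY to pp2. 3 ppages; refcounts: pp0:2 pp1:1 pp2:1
Op 3: fork(P1) -> P2. 3 ppages; refcounts: pp0:3 pp1:2 pp2:1
Op 4: read(P2, v1) -> 13. No state change.
Op 5: read(P0, v0) -> 49. No state change.
Op 6: write(P0, v1, 115). refcount(pp2)=1 -> write in place. 3 ppages; refcounts: pp0:3 pp1:2 pp2:1
Op 7: write(P1, v0, 121). refcount(pp0)=3>1 -> COPY to pp3. 4 ppages; refcounts: pp0:2 pp1:2 pp2:1 pp3:1
Op 8: write(P0, v1, 110). refcount(pp2)=1 -> write in place. 4 ppages; refcounts: pp0:2 pp1:2 pp2:1 pp3:1
Op 9: read(P1, v1) -> 13. No state change.
Op 10: write(P0, v0, 160). refcount(pp0)=2>1 -> COPY to pp4. 5 ppages; refcounts: pp0:1 pp1:2 pp2:1 pp3:1 pp4:1

yes no yes no yes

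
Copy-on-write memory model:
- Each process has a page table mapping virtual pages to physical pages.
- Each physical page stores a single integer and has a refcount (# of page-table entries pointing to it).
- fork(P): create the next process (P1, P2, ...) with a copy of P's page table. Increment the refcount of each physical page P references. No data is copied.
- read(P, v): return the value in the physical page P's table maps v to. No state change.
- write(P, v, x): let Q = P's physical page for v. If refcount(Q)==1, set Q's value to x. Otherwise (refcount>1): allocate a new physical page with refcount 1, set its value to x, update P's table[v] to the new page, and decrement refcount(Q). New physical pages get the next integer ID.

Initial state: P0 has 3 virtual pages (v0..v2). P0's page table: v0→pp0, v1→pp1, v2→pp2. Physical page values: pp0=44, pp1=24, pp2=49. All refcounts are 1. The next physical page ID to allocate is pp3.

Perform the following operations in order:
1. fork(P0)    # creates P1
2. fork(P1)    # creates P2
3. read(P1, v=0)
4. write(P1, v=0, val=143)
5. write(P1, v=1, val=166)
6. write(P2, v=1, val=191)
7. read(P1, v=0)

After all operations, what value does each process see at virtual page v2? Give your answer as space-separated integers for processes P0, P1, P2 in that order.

Answer: 49 49 49

Derivation:
Op 1: fork(P0) -> P1. 3 ppages; refcounts: pp0:2 pp1:2 pp2:2
Op 2: fork(P1) -> P2. 3 ppages; refcounts: pp0:3 pp1:3 pp2:3
Op 3: read(P1, v0) -> 44. No state change.
Op 4: write(P1, v0, 143). refcount(pp0)=3>1 -> COPY to pp3. 4 ppages; refcounts: pp0:2 pp1:3 pp2:3 pp3:1
Op 5: write(P1, v1, 166). refcount(pp1)=3>1 -> COPY to pp4. 5 ppages; refcounts: pp0:2 pp1:2 pp2:3 pp3:1 pp4:1
Op 6: write(P2, v1, 191). refcount(pp1)=2>1 -> COPY to pp5. 6 ppages; refcounts: pp0:2 pp1:1 pp2:3 pp3:1 pp4:1 pp5:1
Op 7: read(P1, v0) -> 143. No state change.
P0: v2 -> pp2 = 49
P1: v2 -> pp2 = 49
P2: v2 -> pp2 = 49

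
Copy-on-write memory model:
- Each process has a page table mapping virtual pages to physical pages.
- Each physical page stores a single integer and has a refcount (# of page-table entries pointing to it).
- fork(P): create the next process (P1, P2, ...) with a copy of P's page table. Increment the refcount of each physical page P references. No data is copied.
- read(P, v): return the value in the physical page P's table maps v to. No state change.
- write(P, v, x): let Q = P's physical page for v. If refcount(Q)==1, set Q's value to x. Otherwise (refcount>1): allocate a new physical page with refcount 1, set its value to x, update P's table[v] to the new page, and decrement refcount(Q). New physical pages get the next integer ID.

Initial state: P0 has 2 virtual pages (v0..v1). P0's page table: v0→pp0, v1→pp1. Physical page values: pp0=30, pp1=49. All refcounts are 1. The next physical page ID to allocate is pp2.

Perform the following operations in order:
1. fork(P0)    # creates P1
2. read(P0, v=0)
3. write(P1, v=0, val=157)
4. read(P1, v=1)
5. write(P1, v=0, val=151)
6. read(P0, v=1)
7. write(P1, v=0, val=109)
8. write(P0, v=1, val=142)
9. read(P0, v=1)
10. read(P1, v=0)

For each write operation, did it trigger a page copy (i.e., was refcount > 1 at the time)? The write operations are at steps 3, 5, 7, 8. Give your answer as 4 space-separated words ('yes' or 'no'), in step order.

Op 1: fork(P0) -> P1. 2 ppages; refcounts: pp0:2 pp1:2
Op 2: read(P0, v0) -> 30. No state change.
Op 3: write(P1, v0, 157). refcount(pp0)=2>1 -> COPY to pp2. 3 ppages; refcounts: pp0:1 pp1:2 pp2:1
Op 4: read(P1, v1) -> 49. No state change.
Op 5: write(P1, v0, 151). refcount(pp2)=1 -> write in place. 3 ppages; refcounts: pp0:1 pp1:2 pp2:1
Op 6: read(P0, v1) -> 49. No state change.
Op 7: write(P1, v0, 109). refcount(pp2)=1 -> write in place. 3 ppages; refcounts: pp0:1 pp1:2 pp2:1
Op 8: write(P0, v1, 142). refcount(pp1)=2>1 -> COPY to pp3. 4 ppages; refcounts: pp0:1 pp1:1 pp2:1 pp3:1
Op 9: read(P0, v1) -> 142. No state change.
Op 10: read(P1, v0) -> 109. No state change.

yes no no yes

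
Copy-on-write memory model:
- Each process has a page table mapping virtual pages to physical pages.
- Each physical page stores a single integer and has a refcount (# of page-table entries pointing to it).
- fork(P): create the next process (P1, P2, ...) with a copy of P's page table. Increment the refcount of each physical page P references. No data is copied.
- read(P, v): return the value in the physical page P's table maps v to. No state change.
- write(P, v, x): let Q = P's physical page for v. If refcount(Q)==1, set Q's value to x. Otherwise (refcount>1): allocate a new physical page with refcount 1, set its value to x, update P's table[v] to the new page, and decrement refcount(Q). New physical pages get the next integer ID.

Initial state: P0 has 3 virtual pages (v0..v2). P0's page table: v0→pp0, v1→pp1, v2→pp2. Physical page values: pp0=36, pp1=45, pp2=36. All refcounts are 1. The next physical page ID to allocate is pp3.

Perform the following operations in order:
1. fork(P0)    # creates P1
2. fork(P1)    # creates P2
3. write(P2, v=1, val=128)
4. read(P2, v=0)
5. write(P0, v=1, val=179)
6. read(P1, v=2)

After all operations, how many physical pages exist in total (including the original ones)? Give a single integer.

Op 1: fork(P0) -> P1. 3 ppages; refcounts: pp0:2 pp1:2 pp2:2
Op 2: fork(P1) -> P2. 3 ppages; refcounts: pp0:3 pp1:3 pp2:3
Op 3: write(P2, v1, 128). refcount(pp1)=3>1 -> COPY to pp3. 4 ppages; refcounts: pp0:3 pp1:2 pp2:3 pp3:1
Op 4: read(P2, v0) -> 36. No state change.
Op 5: write(P0, v1, 179). refcount(pp1)=2>1 -> COPY to pp4. 5 ppages; refcounts: pp0:3 pp1:1 pp2:3 pp3:1 pp4:1
Op 6: read(P1, v2) -> 36. No state change.

Answer: 5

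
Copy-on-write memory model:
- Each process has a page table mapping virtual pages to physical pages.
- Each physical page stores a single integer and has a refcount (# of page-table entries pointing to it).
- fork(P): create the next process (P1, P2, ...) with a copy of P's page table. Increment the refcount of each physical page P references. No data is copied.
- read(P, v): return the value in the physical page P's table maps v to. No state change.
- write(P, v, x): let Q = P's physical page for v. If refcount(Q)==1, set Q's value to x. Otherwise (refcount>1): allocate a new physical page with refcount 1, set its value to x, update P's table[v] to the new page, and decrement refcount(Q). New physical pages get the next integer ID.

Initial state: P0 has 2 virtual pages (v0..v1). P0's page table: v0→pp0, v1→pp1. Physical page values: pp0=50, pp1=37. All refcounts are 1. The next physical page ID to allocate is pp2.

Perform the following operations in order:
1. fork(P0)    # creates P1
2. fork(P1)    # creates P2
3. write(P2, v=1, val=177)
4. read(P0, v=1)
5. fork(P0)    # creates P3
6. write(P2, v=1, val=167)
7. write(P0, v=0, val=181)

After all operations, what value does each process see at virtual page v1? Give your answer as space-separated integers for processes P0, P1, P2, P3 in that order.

Op 1: fork(P0) -> P1. 2 ppages; refcounts: pp0:2 pp1:2
Op 2: fork(P1) -> P2. 2 ppages; refcounts: pp0:3 pp1:3
Op 3: write(P2, v1, 177). refcount(pp1)=3>1 -> COPY to pp2. 3 ppages; refcounts: pp0:3 pp1:2 pp2:1
Op 4: read(P0, v1) -> 37. No state change.
Op 5: fork(P0) -> P3. 3 ppages; refcounts: pp0:4 pp1:3 pp2:1
Op 6: write(P2, v1, 167). refcount(pp2)=1 -> write in place. 3 ppages; refcounts: pp0:4 pp1:3 pp2:1
Op 7: write(P0, v0, 181). refcount(pp0)=4>1 -> COPY to pp3. 4 ppages; refcounts: pp0:3 pp1:3 pp2:1 pp3:1
P0: v1 -> pp1 = 37
P1: v1 -> pp1 = 37
P2: v1 -> pp2 = 167
P3: v1 -> pp1 = 37

Answer: 37 37 167 37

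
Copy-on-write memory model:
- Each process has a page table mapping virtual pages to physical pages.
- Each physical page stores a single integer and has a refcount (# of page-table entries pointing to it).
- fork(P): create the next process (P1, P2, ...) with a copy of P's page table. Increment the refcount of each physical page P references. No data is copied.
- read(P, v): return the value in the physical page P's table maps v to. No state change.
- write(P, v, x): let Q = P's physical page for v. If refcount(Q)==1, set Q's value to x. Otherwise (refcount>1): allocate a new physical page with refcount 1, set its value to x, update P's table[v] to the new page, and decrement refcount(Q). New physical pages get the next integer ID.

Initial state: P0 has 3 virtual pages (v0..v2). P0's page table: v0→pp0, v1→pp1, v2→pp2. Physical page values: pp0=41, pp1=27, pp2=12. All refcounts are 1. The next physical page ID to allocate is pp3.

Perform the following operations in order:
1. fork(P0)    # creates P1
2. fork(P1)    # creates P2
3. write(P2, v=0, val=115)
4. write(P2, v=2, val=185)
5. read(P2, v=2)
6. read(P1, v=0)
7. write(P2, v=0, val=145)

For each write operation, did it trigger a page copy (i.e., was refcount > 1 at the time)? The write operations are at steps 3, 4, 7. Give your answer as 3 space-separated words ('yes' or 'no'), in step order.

Op 1: fork(P0) -> P1. 3 ppages; refcounts: pp0:2 pp1:2 pp2:2
Op 2: fork(P1) -> P2. 3 ppages; refcounts: pp0:3 pp1:3 pp2:3
Op 3: write(P2, v0, 115). refcount(pp0)=3>1 -> COPY to pp3. 4 ppages; refcounts: pp0:2 pp1:3 pp2:3 pp3:1
Op 4: write(P2, v2, 185). refcount(pp2)=3>1 -> COPY to pp4. 5 ppages; refcounts: pp0:2 pp1:3 pp2:2 pp3:1 pp4:1
Op 5: read(P2, v2) -> 185. No state change.
Op 6: read(P1, v0) -> 41. No state change.
Op 7: write(P2, v0, 145). refcount(pp3)=1 -> write in place. 5 ppages; refcounts: pp0:2 pp1:3 pp2:2 pp3:1 pp4:1

yes yes no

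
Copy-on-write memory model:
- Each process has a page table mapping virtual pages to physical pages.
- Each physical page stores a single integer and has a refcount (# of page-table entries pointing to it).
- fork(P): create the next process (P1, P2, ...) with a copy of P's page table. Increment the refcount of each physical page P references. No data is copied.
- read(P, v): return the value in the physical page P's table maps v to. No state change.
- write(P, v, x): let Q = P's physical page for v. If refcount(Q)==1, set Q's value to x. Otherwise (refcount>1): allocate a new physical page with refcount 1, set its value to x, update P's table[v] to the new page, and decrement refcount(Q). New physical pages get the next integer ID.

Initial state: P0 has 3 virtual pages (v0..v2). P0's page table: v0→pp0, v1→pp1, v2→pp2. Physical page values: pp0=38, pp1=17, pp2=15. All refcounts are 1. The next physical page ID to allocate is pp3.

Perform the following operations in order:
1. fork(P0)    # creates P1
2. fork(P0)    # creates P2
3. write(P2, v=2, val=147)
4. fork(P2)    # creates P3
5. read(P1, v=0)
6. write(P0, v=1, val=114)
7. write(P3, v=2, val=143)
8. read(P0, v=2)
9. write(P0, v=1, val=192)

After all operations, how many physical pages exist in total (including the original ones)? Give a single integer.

Answer: 6

Derivation:
Op 1: fork(P0) -> P1. 3 ppages; refcounts: pp0:2 pp1:2 pp2:2
Op 2: fork(P0) -> P2. 3 ppages; refcounts: pp0:3 pp1:3 pp2:3
Op 3: write(P2, v2, 147). refcount(pp2)=3>1 -> COPY to pp3. 4 ppages; refcounts: pp0:3 pp1:3 pp2:2 pp3:1
Op 4: fork(P2) -> P3. 4 ppages; refcounts: pp0:4 pp1:4 pp2:2 pp3:2
Op 5: read(P1, v0) -> 38. No state change.
Op 6: write(P0, v1, 114). refcount(pp1)=4>1 -> COPY to pp4. 5 ppages; refcounts: pp0:4 pp1:3 pp2:2 pp3:2 pp4:1
Op 7: write(P3, v2, 143). refcount(pp3)=2>1 -> COPY to pp5. 6 ppages; refcounts: pp0:4 pp1:3 pp2:2 pp3:1 pp4:1 pp5:1
Op 8: read(P0, v2) -> 15. No state change.
Op 9: write(P0, v1, 192). refcount(pp4)=1 -> write in place. 6 ppages; refcounts: pp0:4 pp1:3 pp2:2 pp3:1 pp4:1 pp5:1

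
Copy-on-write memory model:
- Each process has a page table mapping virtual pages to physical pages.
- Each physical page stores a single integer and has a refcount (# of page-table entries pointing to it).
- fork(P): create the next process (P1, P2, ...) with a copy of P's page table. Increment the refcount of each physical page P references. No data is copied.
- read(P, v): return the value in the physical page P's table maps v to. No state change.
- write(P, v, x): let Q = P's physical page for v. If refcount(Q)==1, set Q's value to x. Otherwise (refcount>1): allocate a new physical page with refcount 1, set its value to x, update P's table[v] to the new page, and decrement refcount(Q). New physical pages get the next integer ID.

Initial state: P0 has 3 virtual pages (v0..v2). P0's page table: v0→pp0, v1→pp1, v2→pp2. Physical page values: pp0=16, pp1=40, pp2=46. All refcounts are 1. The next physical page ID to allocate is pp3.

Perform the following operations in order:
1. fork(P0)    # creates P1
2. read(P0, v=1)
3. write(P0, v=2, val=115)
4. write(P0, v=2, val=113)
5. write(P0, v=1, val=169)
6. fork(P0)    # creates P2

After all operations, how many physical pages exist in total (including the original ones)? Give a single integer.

Op 1: fork(P0) -> P1. 3 ppages; refcounts: pp0:2 pp1:2 pp2:2
Op 2: read(P0, v1) -> 40. No state change.
Op 3: write(P0, v2, 115). refcount(pp2)=2>1 -> COPY to pp3. 4 ppages; refcounts: pp0:2 pp1:2 pp2:1 pp3:1
Op 4: write(P0, v2, 113). refcount(pp3)=1 -> write in place. 4 ppages; refcounts: pp0:2 pp1:2 pp2:1 pp3:1
Op 5: write(P0, v1, 169). refcount(pp1)=2>1 -> COPY to pp4. 5 ppages; refcounts: pp0:2 pp1:1 pp2:1 pp3:1 pp4:1
Op 6: fork(P0) -> P2. 5 ppages; refcounts: pp0:3 pp1:1 pp2:1 pp3:2 pp4:2

Answer: 5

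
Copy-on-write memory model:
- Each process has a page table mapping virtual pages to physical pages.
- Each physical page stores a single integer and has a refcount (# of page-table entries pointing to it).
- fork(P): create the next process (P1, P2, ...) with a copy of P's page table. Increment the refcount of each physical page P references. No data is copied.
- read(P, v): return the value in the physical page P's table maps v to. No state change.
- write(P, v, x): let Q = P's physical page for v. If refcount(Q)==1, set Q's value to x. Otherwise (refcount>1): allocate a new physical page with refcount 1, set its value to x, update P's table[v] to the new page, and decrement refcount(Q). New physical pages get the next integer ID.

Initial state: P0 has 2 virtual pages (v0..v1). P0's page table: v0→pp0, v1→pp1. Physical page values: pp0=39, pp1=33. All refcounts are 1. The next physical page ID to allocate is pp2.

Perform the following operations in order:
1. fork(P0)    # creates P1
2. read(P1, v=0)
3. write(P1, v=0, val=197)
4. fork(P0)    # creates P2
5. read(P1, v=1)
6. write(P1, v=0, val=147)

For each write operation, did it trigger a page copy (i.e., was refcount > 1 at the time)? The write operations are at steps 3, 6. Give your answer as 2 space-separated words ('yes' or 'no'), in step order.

Op 1: fork(P0) -> P1. 2 ppages; refcounts: pp0:2 pp1:2
Op 2: read(P1, v0) -> 39. No state change.
Op 3: write(P1, v0, 197). refcount(pp0)=2>1 -> COPY to pp2. 3 ppages; refcounts: pp0:1 pp1:2 pp2:1
Op 4: fork(P0) -> P2. 3 ppages; refcounts: pp0:2 pp1:3 pp2:1
Op 5: read(P1, v1) -> 33. No state change.
Op 6: write(P1, v0, 147). refcount(pp2)=1 -> write in place. 3 ppages; refcounts: pp0:2 pp1:3 pp2:1

yes no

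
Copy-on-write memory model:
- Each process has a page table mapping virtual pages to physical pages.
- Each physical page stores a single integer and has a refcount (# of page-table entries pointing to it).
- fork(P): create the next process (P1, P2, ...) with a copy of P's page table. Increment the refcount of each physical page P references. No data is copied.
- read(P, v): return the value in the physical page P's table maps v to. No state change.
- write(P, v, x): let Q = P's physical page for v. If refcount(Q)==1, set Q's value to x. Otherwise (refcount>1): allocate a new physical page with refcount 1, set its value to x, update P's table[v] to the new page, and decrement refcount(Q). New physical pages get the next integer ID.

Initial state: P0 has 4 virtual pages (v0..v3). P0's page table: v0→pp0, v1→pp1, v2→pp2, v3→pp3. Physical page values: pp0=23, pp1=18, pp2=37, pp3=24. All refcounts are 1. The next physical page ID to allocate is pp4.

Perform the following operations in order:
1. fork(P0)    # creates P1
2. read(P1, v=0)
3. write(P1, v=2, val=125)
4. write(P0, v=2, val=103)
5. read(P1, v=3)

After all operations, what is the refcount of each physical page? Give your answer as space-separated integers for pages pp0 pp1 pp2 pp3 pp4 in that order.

Answer: 2 2 1 2 1

Derivation:
Op 1: fork(P0) -> P1. 4 ppages; refcounts: pp0:2 pp1:2 pp2:2 pp3:2
Op 2: read(P1, v0) -> 23. No state change.
Op 3: write(P1, v2, 125). refcount(pp2)=2>1 -> COPY to pp4. 5 ppages; refcounts: pp0:2 pp1:2 pp2:1 pp3:2 pp4:1
Op 4: write(P0, v2, 103). refcount(pp2)=1 -> write in place. 5 ppages; refcounts: pp0:2 pp1:2 pp2:1 pp3:2 pp4:1
Op 5: read(P1, v3) -> 24. No state change.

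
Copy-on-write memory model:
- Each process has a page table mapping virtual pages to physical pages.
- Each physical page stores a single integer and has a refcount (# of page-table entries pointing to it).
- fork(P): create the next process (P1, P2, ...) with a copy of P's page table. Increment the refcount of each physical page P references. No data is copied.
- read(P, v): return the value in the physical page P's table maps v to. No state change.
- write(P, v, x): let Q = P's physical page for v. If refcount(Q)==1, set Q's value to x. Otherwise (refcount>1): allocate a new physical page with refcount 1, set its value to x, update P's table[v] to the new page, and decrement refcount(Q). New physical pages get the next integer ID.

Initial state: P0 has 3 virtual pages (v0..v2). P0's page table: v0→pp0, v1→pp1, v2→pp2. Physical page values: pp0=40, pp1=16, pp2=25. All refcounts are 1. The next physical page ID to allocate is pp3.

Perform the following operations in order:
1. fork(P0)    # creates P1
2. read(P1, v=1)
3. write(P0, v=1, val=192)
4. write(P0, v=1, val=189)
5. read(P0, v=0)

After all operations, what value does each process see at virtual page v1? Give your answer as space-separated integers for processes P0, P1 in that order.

Op 1: fork(P0) -> P1. 3 ppages; refcounts: pp0:2 pp1:2 pp2:2
Op 2: read(P1, v1) -> 16. No state change.
Op 3: write(P0, v1, 192). refcount(pp1)=2>1 -> COPY to pp3. 4 ppages; refcounts: pp0:2 pp1:1 pp2:2 pp3:1
Op 4: write(P0, v1, 189). refcount(pp3)=1 -> write in place. 4 ppages; refcounts: pp0:2 pp1:1 pp2:2 pp3:1
Op 5: read(P0, v0) -> 40. No state change.
P0: v1 -> pp3 = 189
P1: v1 -> pp1 = 16

Answer: 189 16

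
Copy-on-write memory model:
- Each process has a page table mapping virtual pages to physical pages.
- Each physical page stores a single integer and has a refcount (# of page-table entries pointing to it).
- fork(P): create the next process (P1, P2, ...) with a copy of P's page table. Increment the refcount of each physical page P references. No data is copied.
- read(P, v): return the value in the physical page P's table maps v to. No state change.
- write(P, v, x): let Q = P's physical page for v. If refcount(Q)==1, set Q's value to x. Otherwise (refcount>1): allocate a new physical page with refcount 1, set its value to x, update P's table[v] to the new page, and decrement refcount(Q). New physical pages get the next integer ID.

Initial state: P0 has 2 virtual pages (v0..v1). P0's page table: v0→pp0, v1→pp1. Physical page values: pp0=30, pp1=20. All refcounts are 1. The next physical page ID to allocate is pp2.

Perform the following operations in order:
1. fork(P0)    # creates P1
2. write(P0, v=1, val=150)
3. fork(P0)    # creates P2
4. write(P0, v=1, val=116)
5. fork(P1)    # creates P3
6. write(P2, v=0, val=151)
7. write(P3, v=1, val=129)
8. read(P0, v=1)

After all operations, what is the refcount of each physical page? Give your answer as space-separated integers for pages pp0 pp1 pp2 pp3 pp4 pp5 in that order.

Answer: 3 1 1 1 1 1

Derivation:
Op 1: fork(P0) -> P1. 2 ppages; refcounts: pp0:2 pp1:2
Op 2: write(P0, v1, 150). refcount(pp1)=2>1 -> COPY to pp2. 3 ppages; refcounts: pp0:2 pp1:1 pp2:1
Op 3: fork(P0) -> P2. 3 ppages; refcounts: pp0:3 pp1:1 pp2:2
Op 4: write(P0, v1, 116). refcount(pp2)=2>1 -> COPY to pp3. 4 ppages; refcounts: pp0:3 pp1:1 pp2:1 pp3:1
Op 5: fork(P1) -> P3. 4 ppages; refcounts: pp0:4 pp1:2 pp2:1 pp3:1
Op 6: write(P2, v0, 151). refcount(pp0)=4>1 -> COPY to pp4. 5 ppages; refcounts: pp0:3 pp1:2 pp2:1 pp3:1 pp4:1
Op 7: write(P3, v1, 129). refcount(pp1)=2>1 -> COPY to pp5. 6 ppages; refcounts: pp0:3 pp1:1 pp2:1 pp3:1 pp4:1 pp5:1
Op 8: read(P0, v1) -> 116. No state change.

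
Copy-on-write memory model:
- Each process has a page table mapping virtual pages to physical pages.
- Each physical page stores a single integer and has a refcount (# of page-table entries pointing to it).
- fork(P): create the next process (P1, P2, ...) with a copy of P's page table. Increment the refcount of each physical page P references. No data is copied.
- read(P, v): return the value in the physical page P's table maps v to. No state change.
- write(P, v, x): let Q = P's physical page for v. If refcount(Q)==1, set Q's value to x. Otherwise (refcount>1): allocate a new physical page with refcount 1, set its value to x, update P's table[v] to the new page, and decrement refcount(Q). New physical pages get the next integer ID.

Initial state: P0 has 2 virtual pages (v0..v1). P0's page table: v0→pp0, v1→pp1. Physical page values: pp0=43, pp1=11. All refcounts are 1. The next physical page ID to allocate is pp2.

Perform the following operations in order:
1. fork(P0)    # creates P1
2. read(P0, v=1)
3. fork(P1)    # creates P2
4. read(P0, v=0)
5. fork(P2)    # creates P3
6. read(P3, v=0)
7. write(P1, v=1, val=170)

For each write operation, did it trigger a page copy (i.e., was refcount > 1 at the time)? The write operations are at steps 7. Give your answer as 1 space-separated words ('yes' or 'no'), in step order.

Op 1: fork(P0) -> P1. 2 ppages; refcounts: pp0:2 pp1:2
Op 2: read(P0, v1) -> 11. No state change.
Op 3: fork(P1) -> P2. 2 ppages; refcounts: pp0:3 pp1:3
Op 4: read(P0, v0) -> 43. No state change.
Op 5: fork(P2) -> P3. 2 ppages; refcounts: pp0:4 pp1:4
Op 6: read(P3, v0) -> 43. No state change.
Op 7: write(P1, v1, 170). refcount(pp1)=4>1 -> COPY to pp2. 3 ppages; refcounts: pp0:4 pp1:3 pp2:1

yes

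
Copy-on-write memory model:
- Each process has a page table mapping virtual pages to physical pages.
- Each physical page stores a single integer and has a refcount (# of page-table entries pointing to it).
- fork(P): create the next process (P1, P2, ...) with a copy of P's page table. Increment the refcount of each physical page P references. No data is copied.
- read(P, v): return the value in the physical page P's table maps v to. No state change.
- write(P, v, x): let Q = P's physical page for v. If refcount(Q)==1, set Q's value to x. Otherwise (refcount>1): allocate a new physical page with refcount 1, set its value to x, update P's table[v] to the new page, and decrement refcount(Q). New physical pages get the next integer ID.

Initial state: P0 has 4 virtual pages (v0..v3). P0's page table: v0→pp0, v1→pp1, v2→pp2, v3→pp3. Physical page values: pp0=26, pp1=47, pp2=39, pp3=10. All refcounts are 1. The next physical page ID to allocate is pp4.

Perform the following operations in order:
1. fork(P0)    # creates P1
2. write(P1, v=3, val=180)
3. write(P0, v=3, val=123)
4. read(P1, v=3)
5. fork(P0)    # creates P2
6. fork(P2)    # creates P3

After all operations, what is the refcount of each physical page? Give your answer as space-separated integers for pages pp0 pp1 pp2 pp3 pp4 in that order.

Answer: 4 4 4 3 1

Derivation:
Op 1: fork(P0) -> P1. 4 ppages; refcounts: pp0:2 pp1:2 pp2:2 pp3:2
Op 2: write(P1, v3, 180). refcount(pp3)=2>1 -> COPY to pp4. 5 ppages; refcounts: pp0:2 pp1:2 pp2:2 pp3:1 pp4:1
Op 3: write(P0, v3, 123). refcount(pp3)=1 -> write in place. 5 ppages; refcounts: pp0:2 pp1:2 pp2:2 pp3:1 pp4:1
Op 4: read(P1, v3) -> 180. No state change.
Op 5: fork(P0) -> P2. 5 ppages; refcounts: pp0:3 pp1:3 pp2:3 pp3:2 pp4:1
Op 6: fork(P2) -> P3. 5 ppages; refcounts: pp0:4 pp1:4 pp2:4 pp3:3 pp4:1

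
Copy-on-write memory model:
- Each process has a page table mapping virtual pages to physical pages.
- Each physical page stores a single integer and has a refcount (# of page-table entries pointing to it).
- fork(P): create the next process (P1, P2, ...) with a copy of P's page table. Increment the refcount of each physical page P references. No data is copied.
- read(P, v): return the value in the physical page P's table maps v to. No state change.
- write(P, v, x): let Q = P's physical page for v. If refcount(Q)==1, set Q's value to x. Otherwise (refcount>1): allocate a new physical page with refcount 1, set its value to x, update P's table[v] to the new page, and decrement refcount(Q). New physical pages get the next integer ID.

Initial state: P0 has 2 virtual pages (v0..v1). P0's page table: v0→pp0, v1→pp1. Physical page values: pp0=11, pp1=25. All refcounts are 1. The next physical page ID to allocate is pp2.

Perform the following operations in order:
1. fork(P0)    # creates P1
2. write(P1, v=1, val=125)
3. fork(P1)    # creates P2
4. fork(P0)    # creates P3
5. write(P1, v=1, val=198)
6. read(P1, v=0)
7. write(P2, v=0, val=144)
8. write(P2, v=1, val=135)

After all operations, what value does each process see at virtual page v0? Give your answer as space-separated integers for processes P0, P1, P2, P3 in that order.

Answer: 11 11 144 11

Derivation:
Op 1: fork(P0) -> P1. 2 ppages; refcounts: pp0:2 pp1:2
Op 2: write(P1, v1, 125). refcount(pp1)=2>1 -> COPY to pp2. 3 ppages; refcounts: pp0:2 pp1:1 pp2:1
Op 3: fork(P1) -> P2. 3 ppages; refcounts: pp0:3 pp1:1 pp2:2
Op 4: fork(P0) -> P3. 3 ppages; refcounts: pp0:4 pp1:2 pp2:2
Op 5: write(P1, v1, 198). refcount(pp2)=2>1 -> COPY to pp3. 4 ppages; refcounts: pp0:4 pp1:2 pp2:1 pp3:1
Op 6: read(P1, v0) -> 11. No state change.
Op 7: write(P2, v0, 144). refcount(pp0)=4>1 -> COPY to pp4. 5 ppages; refcounts: pp0:3 pp1:2 pp2:1 pp3:1 pp4:1
Op 8: write(P2, v1, 135). refcount(pp2)=1 -> write in place. 5 ppages; refcounts: pp0:3 pp1:2 pp2:1 pp3:1 pp4:1
P0: v0 -> pp0 = 11
P1: v0 -> pp0 = 11
P2: v0 -> pp4 = 144
P3: v0 -> pp0 = 11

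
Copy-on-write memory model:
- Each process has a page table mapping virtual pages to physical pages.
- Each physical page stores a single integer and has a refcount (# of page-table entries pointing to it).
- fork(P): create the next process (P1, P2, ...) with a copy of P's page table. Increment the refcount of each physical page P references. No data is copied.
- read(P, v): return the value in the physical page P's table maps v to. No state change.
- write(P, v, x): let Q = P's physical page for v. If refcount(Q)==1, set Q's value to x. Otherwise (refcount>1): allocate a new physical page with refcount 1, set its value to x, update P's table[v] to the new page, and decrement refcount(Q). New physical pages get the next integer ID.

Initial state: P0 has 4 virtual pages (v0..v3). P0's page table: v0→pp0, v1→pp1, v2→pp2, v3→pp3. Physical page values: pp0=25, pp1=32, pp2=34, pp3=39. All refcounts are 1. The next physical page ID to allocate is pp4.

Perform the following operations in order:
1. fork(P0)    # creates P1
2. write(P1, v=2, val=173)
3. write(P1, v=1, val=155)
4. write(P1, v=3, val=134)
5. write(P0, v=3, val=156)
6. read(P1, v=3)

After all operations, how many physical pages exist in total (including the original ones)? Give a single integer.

Op 1: fork(P0) -> P1. 4 ppages; refcounts: pp0:2 pp1:2 pp2:2 pp3:2
Op 2: write(P1, v2, 173). refcount(pp2)=2>1 -> COPY to pp4. 5 ppages; refcounts: pp0:2 pp1:2 pp2:1 pp3:2 pp4:1
Op 3: write(P1, v1, 155). refcount(pp1)=2>1 -> COPY to pp5. 6 ppages; refcounts: pp0:2 pp1:1 pp2:1 pp3:2 pp4:1 pp5:1
Op 4: write(P1, v3, 134). refcount(pp3)=2>1 -> COPY to pp6. 7 ppages; refcounts: pp0:2 pp1:1 pp2:1 pp3:1 pp4:1 pp5:1 pp6:1
Op 5: write(P0, v3, 156). refcount(pp3)=1 -> write in place. 7 ppages; refcounts: pp0:2 pp1:1 pp2:1 pp3:1 pp4:1 pp5:1 pp6:1
Op 6: read(P1, v3) -> 134. No state change.

Answer: 7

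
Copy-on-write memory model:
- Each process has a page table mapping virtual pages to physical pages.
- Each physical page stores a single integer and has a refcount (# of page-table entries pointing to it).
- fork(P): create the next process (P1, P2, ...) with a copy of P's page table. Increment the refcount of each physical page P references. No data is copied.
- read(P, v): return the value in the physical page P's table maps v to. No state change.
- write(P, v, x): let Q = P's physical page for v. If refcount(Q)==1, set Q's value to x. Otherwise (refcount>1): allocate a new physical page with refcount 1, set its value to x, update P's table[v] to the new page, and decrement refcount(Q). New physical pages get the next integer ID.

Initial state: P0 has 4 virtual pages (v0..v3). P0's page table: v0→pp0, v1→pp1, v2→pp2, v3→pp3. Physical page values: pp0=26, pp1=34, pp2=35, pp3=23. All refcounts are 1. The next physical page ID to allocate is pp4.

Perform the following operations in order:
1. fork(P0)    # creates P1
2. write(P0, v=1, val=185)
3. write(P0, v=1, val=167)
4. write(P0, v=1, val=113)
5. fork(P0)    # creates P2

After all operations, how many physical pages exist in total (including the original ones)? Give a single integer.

Op 1: fork(P0) -> P1. 4 ppages; refcounts: pp0:2 pp1:2 pp2:2 pp3:2
Op 2: write(P0, v1, 185). refcount(pp1)=2>1 -> COPY to pp4. 5 ppages; refcounts: pp0:2 pp1:1 pp2:2 pp3:2 pp4:1
Op 3: write(P0, v1, 167). refcount(pp4)=1 -> write in place. 5 ppages; refcounts: pp0:2 pp1:1 pp2:2 pp3:2 pp4:1
Op 4: write(P0, v1, 113). refcount(pp4)=1 -> write in place. 5 ppages; refcounts: pp0:2 pp1:1 pp2:2 pp3:2 pp4:1
Op 5: fork(P0) -> P2. 5 ppages; refcounts: pp0:3 pp1:1 pp2:3 pp3:3 pp4:2

Answer: 5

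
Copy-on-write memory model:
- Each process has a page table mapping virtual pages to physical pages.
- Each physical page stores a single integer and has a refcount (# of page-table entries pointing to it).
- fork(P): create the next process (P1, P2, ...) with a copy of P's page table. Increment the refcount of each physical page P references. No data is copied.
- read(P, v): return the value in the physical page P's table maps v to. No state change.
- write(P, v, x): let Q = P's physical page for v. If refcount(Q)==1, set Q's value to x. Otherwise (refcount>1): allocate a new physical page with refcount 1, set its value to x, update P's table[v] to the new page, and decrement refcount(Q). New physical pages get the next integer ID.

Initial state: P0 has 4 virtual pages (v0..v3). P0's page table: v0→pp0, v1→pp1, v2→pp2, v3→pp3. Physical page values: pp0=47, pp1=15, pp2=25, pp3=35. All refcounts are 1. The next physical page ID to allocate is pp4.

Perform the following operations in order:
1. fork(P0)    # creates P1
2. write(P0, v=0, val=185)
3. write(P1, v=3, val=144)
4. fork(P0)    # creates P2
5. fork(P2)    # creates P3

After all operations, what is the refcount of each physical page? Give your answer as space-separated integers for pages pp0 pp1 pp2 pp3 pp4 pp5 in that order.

Op 1: fork(P0) -> P1. 4 ppages; refcounts: pp0:2 pp1:2 pp2:2 pp3:2
Op 2: write(P0, v0, 185). refcount(pp0)=2>1 -> COPY to pp4. 5 ppages; refcounts: pp0:1 pp1:2 pp2:2 pp3:2 pp4:1
Op 3: write(P1, v3, 144). refcount(pp3)=2>1 -> COPY to pp5. 6 ppages; refcounts: pp0:1 pp1:2 pp2:2 pp3:1 pp4:1 pp5:1
Op 4: fork(P0) -> P2. 6 ppages; refcounts: pp0:1 pp1:3 pp2:3 pp3:2 pp4:2 pp5:1
Op 5: fork(P2) -> P3. 6 ppages; refcounts: pp0:1 pp1:4 pp2:4 pp3:3 pp4:3 pp5:1

Answer: 1 4 4 3 3 1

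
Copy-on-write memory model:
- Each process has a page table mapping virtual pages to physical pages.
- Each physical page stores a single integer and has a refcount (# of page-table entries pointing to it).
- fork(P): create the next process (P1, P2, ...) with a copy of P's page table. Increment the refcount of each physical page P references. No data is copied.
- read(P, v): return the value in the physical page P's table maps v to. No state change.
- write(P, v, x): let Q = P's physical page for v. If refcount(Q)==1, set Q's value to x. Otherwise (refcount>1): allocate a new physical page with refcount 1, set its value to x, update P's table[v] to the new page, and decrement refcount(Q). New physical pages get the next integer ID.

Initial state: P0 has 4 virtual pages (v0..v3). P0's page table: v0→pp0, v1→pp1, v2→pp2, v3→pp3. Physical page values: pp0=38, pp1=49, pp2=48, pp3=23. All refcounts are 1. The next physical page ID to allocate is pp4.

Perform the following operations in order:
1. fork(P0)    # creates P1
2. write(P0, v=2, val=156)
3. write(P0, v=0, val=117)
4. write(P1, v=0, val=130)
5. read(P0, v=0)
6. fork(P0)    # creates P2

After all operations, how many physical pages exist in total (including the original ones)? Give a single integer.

Op 1: fork(P0) -> P1. 4 ppages; refcounts: pp0:2 pp1:2 pp2:2 pp3:2
Op 2: write(P0, v2, 156). refcount(pp2)=2>1 -> COPY to pp4. 5 ppages; refcounts: pp0:2 pp1:2 pp2:1 pp3:2 pp4:1
Op 3: write(P0, v0, 117). refcount(pp0)=2>1 -> COPY to pp5. 6 ppages; refcounts: pp0:1 pp1:2 pp2:1 pp3:2 pp4:1 pp5:1
Op 4: write(P1, v0, 130). refcount(pp0)=1 -> write in place. 6 ppages; refcounts: pp0:1 pp1:2 pp2:1 pp3:2 pp4:1 pp5:1
Op 5: read(P0, v0) -> 117. No state change.
Op 6: fork(P0) -> P2. 6 ppages; refcounts: pp0:1 pp1:3 pp2:1 pp3:3 pp4:2 pp5:2

Answer: 6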